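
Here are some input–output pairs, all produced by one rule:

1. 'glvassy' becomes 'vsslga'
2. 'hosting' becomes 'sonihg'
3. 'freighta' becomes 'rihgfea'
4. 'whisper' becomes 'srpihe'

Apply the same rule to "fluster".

In each case the input is transformed by: sort the characters into reverse alphabetical order, then delete the first character.
For "fluster" the result is "tsrlfe".

tsrlfe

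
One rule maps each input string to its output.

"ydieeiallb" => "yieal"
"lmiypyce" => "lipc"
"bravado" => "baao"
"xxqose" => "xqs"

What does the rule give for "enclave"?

ecae

The pattern: keep every other character starting from the first (positions 1st, 3rd, 5th, ...).
For "enclave" the result is "ecae".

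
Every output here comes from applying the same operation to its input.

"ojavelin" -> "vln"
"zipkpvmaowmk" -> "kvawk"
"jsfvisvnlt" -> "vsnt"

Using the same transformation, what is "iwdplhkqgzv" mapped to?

Each output is the input with this applied: keep every other character starting from the second (positions 2nd, 4th, 6th, ...), then delete the first character.
For "iwdplhkqgzv", step one produces "wphqz"; step two turns that into "phqz".

phqz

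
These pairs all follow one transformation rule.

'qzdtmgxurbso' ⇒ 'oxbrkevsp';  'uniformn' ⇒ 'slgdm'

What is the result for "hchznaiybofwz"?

The transformation: delete the last 3 characters, then shift every letter 2 places backward in the alphabet (wrapping around).
On "hchznaiybofwz": the first step gives "hchznaiybo", and the second then gives "fafxlygwzm".
(Check on "uniformn": → "unifo" → "slgdm" ✓)

fafxlygwzm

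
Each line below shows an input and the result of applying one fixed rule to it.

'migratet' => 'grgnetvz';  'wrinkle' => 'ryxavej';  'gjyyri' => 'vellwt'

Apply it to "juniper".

ercvahw

Rule — reverse the string, then shift every letter 13 places forward in the alphabet (wrapping around) — i.e. ROT13.
For "juniper", step one produces "repinuj"; step two turns that into "ercvahw".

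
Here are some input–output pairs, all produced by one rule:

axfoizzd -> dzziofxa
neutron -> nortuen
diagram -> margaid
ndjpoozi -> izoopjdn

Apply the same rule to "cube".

Rule — reverse the string.
For "cube" the result is "ebuc".

ebuc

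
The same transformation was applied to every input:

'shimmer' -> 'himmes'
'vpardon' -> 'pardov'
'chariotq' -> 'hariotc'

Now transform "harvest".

arvesh

What's happening: delete the last character, then move the first character to the end.
Applying both steps to "harvest": "harves", then "arvesh".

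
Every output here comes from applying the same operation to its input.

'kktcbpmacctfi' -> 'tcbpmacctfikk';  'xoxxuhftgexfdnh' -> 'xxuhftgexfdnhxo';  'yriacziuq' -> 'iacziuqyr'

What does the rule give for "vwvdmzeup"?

The transformation: move the first 2 characters to the end (rotate left by 2).
Doing the same to "vwvdmzeup": "vdmzeupvw".

vdmzeupvw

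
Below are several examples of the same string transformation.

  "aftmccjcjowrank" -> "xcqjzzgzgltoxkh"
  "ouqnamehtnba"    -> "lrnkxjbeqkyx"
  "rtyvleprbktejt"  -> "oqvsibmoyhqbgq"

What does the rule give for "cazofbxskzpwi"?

zxwlcyuphwmtf

What's happening: shift every letter 3 places backward in the alphabet (wrapping around).
Applying that to "cazofbxskzpwi" gives "zxwlcyuphwmtf".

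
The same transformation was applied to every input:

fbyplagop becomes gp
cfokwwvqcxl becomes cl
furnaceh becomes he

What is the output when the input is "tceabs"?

What's happening: swap each adjacent pair of characters (1↔2, 3↔4, ...), then keep only the last 2 characters.
"tceabs" → "ctaesb" → "sb".
(Check on "cfokwwvqcxl": → "fckowwqvxcl" → "cl" ✓)

sb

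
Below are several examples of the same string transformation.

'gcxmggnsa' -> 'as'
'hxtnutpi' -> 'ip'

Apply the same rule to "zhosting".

What's happening: reverse the string, then keep only the first 2 characters.
On "zhosting" that produces "gn".
(Check on "hxtnutpi": → "iptuntxh" → "ip" ✓)

gn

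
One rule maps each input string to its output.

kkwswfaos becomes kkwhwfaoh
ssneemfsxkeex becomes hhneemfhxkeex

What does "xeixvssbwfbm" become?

xeixvhhbwfbm

The transformation: replace every "s" with "h".
For "xeixvssbwfbm" the result is "xeixvhhbwfbm".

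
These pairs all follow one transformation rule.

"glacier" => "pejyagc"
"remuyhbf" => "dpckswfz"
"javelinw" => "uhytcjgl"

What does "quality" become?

wosyjgr

Looking at the pairs, the operation is to move the last character to the front, then shift every letter 2 places backward in the alphabet (wrapping around).
Applying both steps to "quality": "yqualit", then "wosyjgr".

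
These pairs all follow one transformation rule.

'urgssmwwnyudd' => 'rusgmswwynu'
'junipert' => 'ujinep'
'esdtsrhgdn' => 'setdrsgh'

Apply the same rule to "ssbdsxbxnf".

ssdbxsxb

The pattern: delete the last 2 characters, then swap each adjacent pair of characters (1↔2, 3↔4, ...).
Applying both steps to "ssbdsxbxnf": "ssbdsxbx", then "ssdbxsxb".
(Check on "junipert": → "junipe" → "ujinep" ✓)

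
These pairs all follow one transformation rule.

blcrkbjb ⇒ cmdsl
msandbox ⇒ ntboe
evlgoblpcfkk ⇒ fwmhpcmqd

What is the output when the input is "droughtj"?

espvh

Looking at the pairs, the operation is to shift every letter 1 place forward in the alphabet (wrapping around), then delete the last 3 characters.
"droughtj" → "espvhiuk" → "espvh".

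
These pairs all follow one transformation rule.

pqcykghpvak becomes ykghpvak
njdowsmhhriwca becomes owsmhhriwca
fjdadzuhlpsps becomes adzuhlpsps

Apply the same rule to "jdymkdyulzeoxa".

mkdyulzeoxa

Each output is the input with this applied: delete the first 3 characters.
For "jdymkdyulzeoxa" the result is "mkdyulzeoxa".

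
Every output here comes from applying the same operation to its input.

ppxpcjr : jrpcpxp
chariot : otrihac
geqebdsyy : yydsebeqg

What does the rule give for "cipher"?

erphci

Rule — reverse the string, then swap each adjacent pair of characters (1↔2, 3↔4, ...).
Applying both steps to "cipher": "rehpic", then "erphci".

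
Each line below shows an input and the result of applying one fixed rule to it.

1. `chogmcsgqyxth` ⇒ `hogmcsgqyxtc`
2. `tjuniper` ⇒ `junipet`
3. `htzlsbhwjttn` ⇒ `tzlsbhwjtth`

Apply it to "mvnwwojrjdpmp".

The transformation: delete the last character, then move the first character to the end.
Starting from "mvnwwojrjdpmp": after the first operation, "mvnwwojrjdpm"; after the second, "vnwwojrjdpmm".
(Check on "htzlsbhwjttn": → "htzlsbhwjtt" → "tzlsbhwjtth" ✓)

vnwwojrjdpmm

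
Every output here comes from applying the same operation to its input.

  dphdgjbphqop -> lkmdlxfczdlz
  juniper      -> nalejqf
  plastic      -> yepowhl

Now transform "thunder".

nazjqdp

What's happening: reverse the string, then shift every letter 4 places backward in the alphabet (wrapping around).
For "thunder", step one produces "rednuht"; step two turns that into "nazjqdp".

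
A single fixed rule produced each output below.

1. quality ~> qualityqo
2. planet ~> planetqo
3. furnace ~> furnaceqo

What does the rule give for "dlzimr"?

dlzimrqo

What's happening: append "qo".
Applying that to "dlzimr" gives "dlzimrqo".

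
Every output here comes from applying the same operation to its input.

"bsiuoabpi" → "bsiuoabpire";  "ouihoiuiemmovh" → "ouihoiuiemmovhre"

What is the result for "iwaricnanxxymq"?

iwaricnanxxymqre

Rule — append "re".
Doing the same to "iwaricnanxxymq": "iwaricnanxxymqre".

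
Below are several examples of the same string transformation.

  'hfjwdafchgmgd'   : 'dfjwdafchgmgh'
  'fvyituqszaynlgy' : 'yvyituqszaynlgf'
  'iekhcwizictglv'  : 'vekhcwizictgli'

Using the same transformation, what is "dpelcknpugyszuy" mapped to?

What's happening: swap the first and last characters.
On "dpelcknpugyszuy" that produces "ypelcknpugyszud".

ypelcknpugyszud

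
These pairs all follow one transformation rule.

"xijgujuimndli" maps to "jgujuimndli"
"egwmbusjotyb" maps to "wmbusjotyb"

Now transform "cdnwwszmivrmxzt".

nwwszmivrmxzt

What's happening: delete the first 2 characters.
"cdnwwszmivrmxzt" → "nwwszmivrmxzt".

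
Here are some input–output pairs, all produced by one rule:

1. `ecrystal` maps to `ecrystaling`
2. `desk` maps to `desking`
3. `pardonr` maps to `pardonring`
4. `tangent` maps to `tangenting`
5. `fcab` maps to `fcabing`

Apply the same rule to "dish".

dishing

Rule — append "ing".
For "dish" the result is "dishing".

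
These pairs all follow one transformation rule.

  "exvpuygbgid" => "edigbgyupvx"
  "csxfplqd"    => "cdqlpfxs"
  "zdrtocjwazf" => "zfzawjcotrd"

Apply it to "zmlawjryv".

The rule is to reverse the string, then move the last character to the front.
Starting from "zmlawjryv": after the first operation, "vyrjwalmz"; after the second, "zvyrjwalm".

zvyrjwalm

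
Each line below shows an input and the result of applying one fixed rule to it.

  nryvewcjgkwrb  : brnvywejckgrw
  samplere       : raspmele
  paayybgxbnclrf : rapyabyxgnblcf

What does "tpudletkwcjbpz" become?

pptduelktcwbjz

The rule is to swap each adjacent pair of characters (1↔2, 3↔4, ...), then move the last character to the front.
Applying both steps to "tpudletkwcjbpz": "ptduelktcwbjzp", then "pptduelktcwbjz".
(Check on "samplere": → "aspmeler" → "raspmele" ✓)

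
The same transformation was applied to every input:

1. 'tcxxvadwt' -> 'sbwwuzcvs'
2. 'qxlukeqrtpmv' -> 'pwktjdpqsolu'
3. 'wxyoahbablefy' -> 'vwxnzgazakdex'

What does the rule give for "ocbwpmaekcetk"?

Each output is the input with this applied: shift every letter 1 place backward in the alphabet (wrapping around).
For "ocbwpmaekcetk" the result is "nbavolzdjbdsj".

nbavolzdjbdsj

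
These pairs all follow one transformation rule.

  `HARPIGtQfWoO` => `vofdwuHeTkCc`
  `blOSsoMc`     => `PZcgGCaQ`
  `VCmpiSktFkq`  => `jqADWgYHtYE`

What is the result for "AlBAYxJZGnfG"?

The transformation: shift every letter 12 places backward in the alphabet (wrapping around), then flip the case of every letter.
For "AlBAYxJZGnfG", step one produces "OzPOMlXNUbtU"; step two turns that into "oZpomLxnuBTu".

oZpomLxnuBTu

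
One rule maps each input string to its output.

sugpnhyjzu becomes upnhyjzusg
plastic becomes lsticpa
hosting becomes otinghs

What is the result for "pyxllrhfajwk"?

yllrhfajwkpx

The pattern: move the first 2 characters to the end (rotate left by 2), then swap the first and last characters.
Working it through for "pyxllrhfajwk": intermediate "xllrhfajwkpy", final "yllrhfajwkpx".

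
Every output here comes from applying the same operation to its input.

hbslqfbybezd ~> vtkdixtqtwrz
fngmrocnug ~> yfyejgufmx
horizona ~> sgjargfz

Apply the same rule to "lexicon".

Rule — swap the first and last characters, then shift every letter 8 places backward in the alphabet (wrapping around).
Starting from "lexicon": after the first operation, "nexicol"; after the second, "fwpaugd".

fwpaugd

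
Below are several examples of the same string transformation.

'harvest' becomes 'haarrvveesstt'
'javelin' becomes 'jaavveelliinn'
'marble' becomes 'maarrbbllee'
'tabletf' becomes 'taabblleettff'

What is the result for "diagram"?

diiaaggrraamm

In each case the input is transformed by: double every character, then delete the first character.
For "diagram", step one produces "ddiiaaggrraamm"; step two turns that into "diiaaggrraamm".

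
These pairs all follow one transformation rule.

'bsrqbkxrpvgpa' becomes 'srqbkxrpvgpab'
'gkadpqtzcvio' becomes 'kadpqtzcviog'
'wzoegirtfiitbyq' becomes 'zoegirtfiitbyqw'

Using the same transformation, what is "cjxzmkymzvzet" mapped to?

Each output is the input with this applied: move the first character to the end.
On "cjxzmkymzvzet" that produces "jxzmkymzvzetc".

jxzmkymzvzetc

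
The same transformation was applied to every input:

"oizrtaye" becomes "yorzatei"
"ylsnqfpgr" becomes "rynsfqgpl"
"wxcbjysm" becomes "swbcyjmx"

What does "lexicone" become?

nlixocee

The rule is to swap each adjacent pair of characters (1↔2, 3↔4, ...), then swap the first and last characters.
For "lexicone", step one produces "elixocen"; step two turns that into "nlixocee".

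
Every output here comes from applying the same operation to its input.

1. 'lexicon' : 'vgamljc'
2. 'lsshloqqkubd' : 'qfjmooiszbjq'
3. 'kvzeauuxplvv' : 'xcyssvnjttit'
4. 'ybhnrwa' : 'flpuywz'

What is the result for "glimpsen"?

gknqclej

In each case the input is transformed by: move the first 2 characters to the end (rotate left by 2), then shift every letter 2 places backward in the alphabet (wrapping around).
"glimpsen" → "impsengl" → "gknqclej".
(Check on "kvzeauuxplvv": → "zeauuxplvvkv" → "xcyssvnjttit" ✓)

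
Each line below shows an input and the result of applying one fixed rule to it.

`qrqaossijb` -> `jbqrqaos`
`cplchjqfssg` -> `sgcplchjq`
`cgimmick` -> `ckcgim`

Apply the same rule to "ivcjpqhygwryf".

yfivcjpqhyg

Rule — move the last 2 characters to the front (rotate right by 2), then delete the last 2 characters.
On "ivcjpqhygwryf": the first step gives "yfivcjpqhygwr", and the second then gives "yfivcjpqhyg".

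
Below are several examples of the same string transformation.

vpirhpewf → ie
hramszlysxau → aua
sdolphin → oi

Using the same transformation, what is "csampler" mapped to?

ae

The rule is to swap each adjacent pair of characters (1↔2, 3↔4, ...), then keep only the vowels.
"csampler" → "scmalpre" → "ae".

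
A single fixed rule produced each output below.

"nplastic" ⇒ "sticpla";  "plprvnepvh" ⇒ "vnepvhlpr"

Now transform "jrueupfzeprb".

Looking at the pairs, the operation is to delete the first character, then move the first 3 characters to the end (rotate left by 3).
Doing the same to "jrueupfzeprb": "upfzeprbrue".

upfzeprbrue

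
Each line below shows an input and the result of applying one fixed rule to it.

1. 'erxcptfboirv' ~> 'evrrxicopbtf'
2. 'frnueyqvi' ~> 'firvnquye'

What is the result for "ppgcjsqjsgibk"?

The pattern: take characters alternately from the front and the back (1st, last, 2nd, 2nd-last, ...).
Applying that to "ppgcjsqjsgibk" gives "pkpbgicgjssjq".

pkpbgicgjssjq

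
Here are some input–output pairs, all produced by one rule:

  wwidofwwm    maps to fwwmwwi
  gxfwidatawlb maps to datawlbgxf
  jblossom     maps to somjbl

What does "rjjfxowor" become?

Each output is the input with this applied: move the first 3 characters to the end (rotate left by 3), then delete the first 2 characters.
On "rjjfxowor": the first step gives "fxoworrjj", and the second then gives "oworrjj".

oworrjj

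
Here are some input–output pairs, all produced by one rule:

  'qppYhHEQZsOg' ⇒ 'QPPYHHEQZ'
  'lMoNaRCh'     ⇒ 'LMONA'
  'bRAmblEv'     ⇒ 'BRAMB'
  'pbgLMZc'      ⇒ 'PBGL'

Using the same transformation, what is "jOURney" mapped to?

What's happening: delete the last 3 characters, then convert every letter to uppercase.
For "jOURney", step one produces "jOUR"; step two turns that into "JOUR".

JOUR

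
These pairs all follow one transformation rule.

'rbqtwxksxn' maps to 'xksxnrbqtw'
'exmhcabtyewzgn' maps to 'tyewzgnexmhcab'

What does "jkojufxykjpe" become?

Each output is the input with this applied: swap the front and back halves of the string.
"jkojufxykjpe" → "xykjpejkojuf".

xykjpejkojuf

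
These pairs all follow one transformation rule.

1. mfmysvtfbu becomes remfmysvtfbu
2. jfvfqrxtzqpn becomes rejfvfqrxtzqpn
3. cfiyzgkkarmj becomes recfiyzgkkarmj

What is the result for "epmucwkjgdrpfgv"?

What's happening: prepend "re".
So "epmucwkjgdrpfgv" becomes "reepmucwkjgdrpfgv".

reepmucwkjgdrpfgv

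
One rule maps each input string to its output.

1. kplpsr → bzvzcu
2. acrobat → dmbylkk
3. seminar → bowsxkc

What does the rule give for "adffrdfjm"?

wnppbnptk

In each case the input is transformed by: swap the first and last characters, then shift every letter 10 places forward in the alphabet (wrapping around).
Applying both steps to "adffrdfjm": "mdffrdfja", then "wnppbnptk".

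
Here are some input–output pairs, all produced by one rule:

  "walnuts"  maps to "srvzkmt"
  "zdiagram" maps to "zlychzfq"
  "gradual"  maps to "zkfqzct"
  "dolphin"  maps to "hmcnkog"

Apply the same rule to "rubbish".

Each output is the input with this applied: move the last 2 characters to the front (rotate right by 2), then shift every letter 1 place backward in the alphabet (wrapping around).
"rubbish" → "shrubbi" → "rgqtaah".

rgqtaah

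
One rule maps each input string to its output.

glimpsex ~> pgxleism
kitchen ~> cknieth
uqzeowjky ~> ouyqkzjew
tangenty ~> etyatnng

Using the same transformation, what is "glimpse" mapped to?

mgelsip

What's happening: take characters alternately from the front and the back (1st, last, 2nd, 2nd-last, ...), then move the last character to the front.
Applying both steps to "glimpse": "gelsipm", then "mgelsip".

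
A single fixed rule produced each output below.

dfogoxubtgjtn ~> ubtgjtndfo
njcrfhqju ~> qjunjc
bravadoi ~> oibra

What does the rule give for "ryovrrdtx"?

dtxryo

Looking at the pairs, the operation is to move the first 3 characters to the end (rotate left by 3), then delete the first 3 characters.
Working it through for "ryovrrdtx": intermediate "vrrdtxryo", final "dtxryo".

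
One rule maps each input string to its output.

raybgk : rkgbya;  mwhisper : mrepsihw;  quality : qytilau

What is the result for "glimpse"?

gespmil

The pattern: move the first character to the end, then reverse the string.
For "glimpse", step one produces "limpseg"; step two turns that into "gespmil".
(Check on "raybgk": → "aybgkr" → "rkgbya" ✓)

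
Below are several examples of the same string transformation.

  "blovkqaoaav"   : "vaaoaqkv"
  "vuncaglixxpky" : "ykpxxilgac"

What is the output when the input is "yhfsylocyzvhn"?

nhvzycolys

The pattern: delete the first 3 characters, then reverse the string.
Starting from "yhfsylocyzvhn": after the first operation, "sylocyzvhn"; after the second, "nhvzycolys".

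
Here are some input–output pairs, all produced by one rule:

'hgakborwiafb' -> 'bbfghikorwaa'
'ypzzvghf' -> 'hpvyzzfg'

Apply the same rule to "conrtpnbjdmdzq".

ddjmnnopqrtzbc

The rule is to sort the characters into alphabetical order, then move the first 2 characters to the end (rotate left by 2).
"conrtpnbjdmdzq" → "ddjmnnopqrtzbc".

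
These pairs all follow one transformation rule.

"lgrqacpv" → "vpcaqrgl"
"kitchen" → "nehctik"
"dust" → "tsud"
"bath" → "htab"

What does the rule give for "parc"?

The pattern: reverse the string.
"parc" → "crap".

crap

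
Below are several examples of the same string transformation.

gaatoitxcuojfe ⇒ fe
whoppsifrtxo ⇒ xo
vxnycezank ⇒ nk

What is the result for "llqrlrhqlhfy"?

The transformation: keep only the last 2 characters.
Applying that to "llqrlrhqlhfy" gives "fy".

fy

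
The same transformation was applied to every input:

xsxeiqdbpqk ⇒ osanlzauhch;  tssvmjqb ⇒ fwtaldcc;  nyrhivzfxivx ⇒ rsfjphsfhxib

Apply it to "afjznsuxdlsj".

Each output is the input with this applied: shift every letter 10 places forward in the alphabet (wrapping around), then move the first 3 characters to the end (rotate left by 3).
On "afjznsuxdlsj": the first step gives "kptjxcehnvct", and the second then gives "jxcehnvctkpt".

jxcehnvctkpt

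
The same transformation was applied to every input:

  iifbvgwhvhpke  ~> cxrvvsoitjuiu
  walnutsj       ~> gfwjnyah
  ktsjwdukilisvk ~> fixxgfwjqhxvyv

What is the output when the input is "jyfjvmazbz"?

The transformation: shift every letter 13 places forward in the alphabet (wrapping around) — i.e. ROT13, then move the last 3 characters to the front (rotate right by 3).
Applying both steps to "jyfjvmazbz": "wlswiznmom", then "momwlswizn".

momwlswizn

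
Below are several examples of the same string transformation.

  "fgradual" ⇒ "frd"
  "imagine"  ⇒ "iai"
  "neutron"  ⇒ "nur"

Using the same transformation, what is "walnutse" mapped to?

wlu

Each output is the input with this applied: delete the last 2 characters, then keep every other character starting from the first (positions 1st, 3rd, 5th, ...).
For "walnutse", step one produces "walnut"; step two turns that into "wlu".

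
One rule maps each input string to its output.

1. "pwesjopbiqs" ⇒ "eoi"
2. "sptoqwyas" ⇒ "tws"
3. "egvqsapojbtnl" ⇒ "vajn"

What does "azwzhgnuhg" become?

wgh

In each case the input is transformed by: keep one character in every 3, starting at position 3 (positions 3rd, 6th, 9th, ...).
"azwzhgnuhg" → "wgh".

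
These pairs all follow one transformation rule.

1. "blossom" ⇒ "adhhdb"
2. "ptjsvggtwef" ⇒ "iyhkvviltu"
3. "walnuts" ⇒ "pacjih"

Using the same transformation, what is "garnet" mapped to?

pgcti

What's happening: shift every letter 11 places backward in the alphabet (wrapping around), then delete the first character.
Starting from "garnet": after the first operation, "vpgcti"; after the second, "pgcti".
(Check on "walnuts": → "lpacjih" → "pacjih" ✓)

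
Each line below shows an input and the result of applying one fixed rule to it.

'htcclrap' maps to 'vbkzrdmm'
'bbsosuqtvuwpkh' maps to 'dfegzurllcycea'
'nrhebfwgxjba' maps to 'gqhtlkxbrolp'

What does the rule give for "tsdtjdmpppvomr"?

zzzfywbdcndtnw

The rule is to swap the front and back halves of the string, then shift every letter 10 places forward in the alphabet (wrapping around).
Applying both steps to "tsdtjdmpppvomr": "pppvomrtsdtjdm", then "zzzfywbdcndtnw".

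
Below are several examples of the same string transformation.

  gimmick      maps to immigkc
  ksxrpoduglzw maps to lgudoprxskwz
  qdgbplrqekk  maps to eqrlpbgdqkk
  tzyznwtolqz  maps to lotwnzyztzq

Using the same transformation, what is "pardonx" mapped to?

Looking at the pairs, the operation is to reverse the string, then move the first 2 characters to the end (rotate left by 2).
On "pardonx" that produces "odrapxn".

odrapxn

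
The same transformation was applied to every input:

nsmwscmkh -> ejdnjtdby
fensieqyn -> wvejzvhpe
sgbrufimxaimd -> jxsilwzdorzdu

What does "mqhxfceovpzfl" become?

The rule is to shift every letter 9 places backward in the alphabet (wrapping around).
"mqhxfceovpzfl" → "dhyowtvfmgqwc".

dhyowtvfmgqwc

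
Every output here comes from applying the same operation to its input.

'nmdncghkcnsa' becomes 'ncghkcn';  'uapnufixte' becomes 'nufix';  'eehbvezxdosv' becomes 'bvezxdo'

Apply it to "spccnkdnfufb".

cnkdnfu

Each output is the input with this applied: delete the first 3 characters, then delete the last 2 characters.
"spccnkdnfufb" → "cnkdnfu".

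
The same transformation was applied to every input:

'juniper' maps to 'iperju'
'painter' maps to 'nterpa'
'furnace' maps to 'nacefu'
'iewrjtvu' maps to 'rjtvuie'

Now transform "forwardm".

wardmfo

Each output is the input with this applied: move the first 3 characters to the end (rotate left by 3), then delete the last character.
For "forwardm" the result is "wardmfo".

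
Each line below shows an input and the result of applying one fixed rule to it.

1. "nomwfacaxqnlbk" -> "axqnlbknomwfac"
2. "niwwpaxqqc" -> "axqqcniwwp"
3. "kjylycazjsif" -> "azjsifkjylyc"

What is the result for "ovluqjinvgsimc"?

nvgsimcovluqji

Each output is the input with this applied: swap the front and back halves of the string.
For "ovluqjinvgsimc" the result is "nvgsimcovluqji".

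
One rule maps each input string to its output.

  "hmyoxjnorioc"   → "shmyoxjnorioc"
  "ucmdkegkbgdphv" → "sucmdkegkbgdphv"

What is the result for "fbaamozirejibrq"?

sfbaamozirejibrq

The pattern: prepend "s".
For "fbaamozirejibrq" the result is "sfbaamozirejibrq".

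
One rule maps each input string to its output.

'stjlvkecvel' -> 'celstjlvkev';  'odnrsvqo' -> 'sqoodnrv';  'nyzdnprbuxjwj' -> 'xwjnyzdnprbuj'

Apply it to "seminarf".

nrfsemia

Rule — move the last 3 characters to the front (rotate right by 3), then swap the first and last characters.
"seminarf" → "arfsemin" → "nrfsemia".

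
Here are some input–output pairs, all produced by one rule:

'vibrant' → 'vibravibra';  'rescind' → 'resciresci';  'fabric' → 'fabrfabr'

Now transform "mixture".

What's happening: delete the last 2 characters, then write the whole string twice.
Doing the same to "mixture": "mixtumixtu".

mixtumixtu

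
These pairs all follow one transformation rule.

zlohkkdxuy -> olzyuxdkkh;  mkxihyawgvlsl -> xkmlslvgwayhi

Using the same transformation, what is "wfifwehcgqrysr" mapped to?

In each case the input is transformed by: reverse the string, then move the last 3 characters to the front (rotate right by 3).
Working it through for "wfifwehcgqrysr": intermediate "rsyrqgchewfifw", final "ifwrsyrqgchewf".

ifwrsyrqgchewf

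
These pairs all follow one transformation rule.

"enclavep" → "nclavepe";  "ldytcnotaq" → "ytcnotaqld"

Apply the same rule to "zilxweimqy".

lxweimqyzi

The transformation: swap the front and back halves of the string, then move the last 3 characters to the front (rotate right by 3).
Starting from "zilxweimqy": after the first operation, "eimqyzilxw"; after the second, "lxweimqyzi".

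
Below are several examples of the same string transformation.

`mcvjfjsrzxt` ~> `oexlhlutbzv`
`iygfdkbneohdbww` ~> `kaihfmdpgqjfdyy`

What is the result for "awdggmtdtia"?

Looking at the pairs, the operation is to shift every letter 2 places forward in the alphabet (wrapping around).
On "awdggmtdtia" that produces "cyfiiovfvkc".

cyfiiovfvkc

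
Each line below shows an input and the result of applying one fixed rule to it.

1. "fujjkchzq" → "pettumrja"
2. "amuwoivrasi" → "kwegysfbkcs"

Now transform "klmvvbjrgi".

uvwffltbqs

Looking at the pairs, the operation is to shift every letter 10 places forward in the alphabet (wrapping around).
Doing the same to "klmvvbjrgi": "uvwffltbqs".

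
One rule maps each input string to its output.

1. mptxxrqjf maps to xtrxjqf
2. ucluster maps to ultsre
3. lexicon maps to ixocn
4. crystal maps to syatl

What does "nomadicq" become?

amidqc

Each output is the input with this applied: delete the first 2 characters, then swap each adjacent pair of characters (1↔2, 3↔4, ...).
Working it through for "nomadicq": intermediate "madicq", final "amidqc".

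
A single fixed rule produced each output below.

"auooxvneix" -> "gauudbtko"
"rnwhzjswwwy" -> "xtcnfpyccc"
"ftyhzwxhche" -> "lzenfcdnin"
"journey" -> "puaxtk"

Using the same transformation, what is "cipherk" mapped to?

iovnkx

In each case the input is transformed by: delete the last character, then shift every letter 6 places forward in the alphabet (wrapping around).
Applying both steps to "cipherk": "cipher", then "iovnkx".
(Check on "rnwhzjswwwy": → "rnwhzjswww" → "xtcnfpyccc" ✓)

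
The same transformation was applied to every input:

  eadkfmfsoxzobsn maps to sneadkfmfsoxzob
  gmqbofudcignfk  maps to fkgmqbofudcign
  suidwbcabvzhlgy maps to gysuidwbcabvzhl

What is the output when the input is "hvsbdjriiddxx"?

xxhvsbdjriidd

Rule — move the last 2 characters to the front (rotate right by 2).
Applying that to "hvsbdjriiddxx" gives "xxhvsbdjriidd".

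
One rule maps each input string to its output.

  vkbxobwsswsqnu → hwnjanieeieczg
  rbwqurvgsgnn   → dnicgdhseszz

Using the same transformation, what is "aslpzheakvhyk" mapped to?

Rule — shift every letter 12 places forward in the alphabet (wrapping around).
On "aslpzheakvhyk" that produces "mexbltqmwhtkw".

mexbltqmwhtkw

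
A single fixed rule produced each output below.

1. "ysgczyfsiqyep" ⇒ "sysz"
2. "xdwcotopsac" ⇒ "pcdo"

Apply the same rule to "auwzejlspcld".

slue

What's happening: keep one character in every 3, starting at position 2 (positions 2nd, 5th, 8th, ...), then move the last 2 characters to the front (rotate right by 2).
On "auwzejlspcld": the first step gives "uesl", and the second then gives "slue".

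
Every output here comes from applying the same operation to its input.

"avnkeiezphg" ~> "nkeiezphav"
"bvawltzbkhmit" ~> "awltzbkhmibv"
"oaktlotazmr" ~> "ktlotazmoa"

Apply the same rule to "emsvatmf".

svatmem

Looking at the pairs, the operation is to delete the last character, then move the first 2 characters to the end (rotate left by 2).
"emsvatmf" → "emsvatm" → "svatmem".
(Check on "oaktlotazmr": → "oaktlotazm" → "ktlotazmoa" ✓)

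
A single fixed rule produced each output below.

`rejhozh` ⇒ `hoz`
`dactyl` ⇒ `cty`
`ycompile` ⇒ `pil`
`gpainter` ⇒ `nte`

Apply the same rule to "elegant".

gan

Each output is the input with this applied: delete the last character, then keep only the last 3 characters.
"elegant" → "elegan" → "gan".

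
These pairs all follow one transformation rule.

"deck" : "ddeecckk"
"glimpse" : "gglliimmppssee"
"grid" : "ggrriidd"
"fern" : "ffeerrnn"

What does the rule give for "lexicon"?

In each case the input is transformed by: double every character.
"lexicon" → "lleexxiiccoonn".

lleexxiiccoonn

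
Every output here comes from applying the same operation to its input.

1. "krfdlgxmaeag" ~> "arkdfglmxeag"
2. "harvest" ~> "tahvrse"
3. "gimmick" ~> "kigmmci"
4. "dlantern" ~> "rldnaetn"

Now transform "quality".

The transformation: swap each adjacent pair of characters (1↔2, 3↔4, ...), then move the last character to the front.
On "quality" that produces "yuqlati".

yuqlati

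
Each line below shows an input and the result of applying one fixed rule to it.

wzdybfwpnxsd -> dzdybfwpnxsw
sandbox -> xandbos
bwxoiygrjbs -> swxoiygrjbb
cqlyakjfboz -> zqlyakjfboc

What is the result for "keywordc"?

ceywordk

The rule is to swap the first and last characters.
On "keywordc" that produces "ceywordk".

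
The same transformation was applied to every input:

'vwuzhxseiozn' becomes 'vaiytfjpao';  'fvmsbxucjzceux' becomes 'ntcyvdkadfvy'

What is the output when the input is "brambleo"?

Each output is the input with this applied: delete the first 2 characters, then shift every letter 1 place forward in the alphabet (wrapping around).
Working it through for "brambleo": intermediate "ambleo", final "bncmfp".
(Check on "vwuzhxseiozn": → "uzhxseiozn" → "vaiytfjpao" ✓)

bncmfp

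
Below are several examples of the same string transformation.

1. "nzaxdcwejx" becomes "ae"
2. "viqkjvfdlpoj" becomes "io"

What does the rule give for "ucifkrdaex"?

In each case the input is transformed by: keep only the vowels.
Applying that to "ucifkrdaex" gives "uiae".

uiae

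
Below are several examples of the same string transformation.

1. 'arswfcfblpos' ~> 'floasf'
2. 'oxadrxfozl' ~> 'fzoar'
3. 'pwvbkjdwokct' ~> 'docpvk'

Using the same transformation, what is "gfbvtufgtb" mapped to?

Rule — keep every other character starting from the first (positions 1st, 3rd, 5th, ...), then move the first 3 characters to the end (rotate left by 3).
On "gfbvtufgtb": the first step gives "gbtft", and the second then gives "ftgbt".

ftgbt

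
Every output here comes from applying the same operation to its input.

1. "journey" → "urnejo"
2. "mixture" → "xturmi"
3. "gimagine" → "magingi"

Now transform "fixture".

xturfi

Rule — delete the last character, then move the first 2 characters to the end (rotate left by 2).
Starting from "fixture": after the first operation, "fixtur"; after the second, "xturfi".
(Check on "journey": → "journe" → "urnejo" ✓)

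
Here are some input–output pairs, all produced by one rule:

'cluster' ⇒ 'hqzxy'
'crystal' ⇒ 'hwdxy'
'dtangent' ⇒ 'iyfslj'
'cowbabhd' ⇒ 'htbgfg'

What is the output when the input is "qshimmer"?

vxmnrr

Rule — shift every letter 5 places forward in the alphabet (wrapping around), then delete the last 2 characters.
"qshimmer" → "vxmnrrjw" → "vxmnrr".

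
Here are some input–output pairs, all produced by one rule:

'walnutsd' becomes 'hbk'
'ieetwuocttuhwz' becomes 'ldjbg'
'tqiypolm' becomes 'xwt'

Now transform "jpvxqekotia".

Each output is the input with this applied: keep one character in every 3, starting at position 2 (positions 2nd, 5th, 8th, ...), then shift every letter 7 places forward in the alphabet (wrapping around).
For "jpvxqekotia", step one produces "pqoa"; step two turns that into "wxvh".
(Check on "walnutsd": → "aud" → "hbk" ✓)

wxvh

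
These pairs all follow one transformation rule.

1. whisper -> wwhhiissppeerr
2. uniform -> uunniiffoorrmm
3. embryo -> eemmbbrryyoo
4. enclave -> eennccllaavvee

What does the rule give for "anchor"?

The rule is to double every character.
For "anchor" the result is "aanncchhoorr".

aanncchhoorr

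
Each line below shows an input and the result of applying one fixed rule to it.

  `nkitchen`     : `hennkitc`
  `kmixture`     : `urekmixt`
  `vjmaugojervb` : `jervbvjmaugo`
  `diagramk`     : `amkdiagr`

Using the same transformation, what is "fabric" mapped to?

The transformation: move the first character to the end, then swap the front and back halves of the string.
So "fabric" becomes "icfabr".

icfabr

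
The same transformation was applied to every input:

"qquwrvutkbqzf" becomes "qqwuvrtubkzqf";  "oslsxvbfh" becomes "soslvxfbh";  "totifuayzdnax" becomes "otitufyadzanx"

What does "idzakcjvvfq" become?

diazckvjfvq

Rule — swap each adjacent pair of characters (1↔2, 3↔4, ...).
For "idzakcjvvfq" the result is "diazckvjfvq".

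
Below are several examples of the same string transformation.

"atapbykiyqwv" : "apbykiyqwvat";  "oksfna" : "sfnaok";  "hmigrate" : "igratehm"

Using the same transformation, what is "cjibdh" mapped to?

Looking at the pairs, the operation is to move the first 2 characters to the end (rotate left by 2).
Applying that to "cjibdh" gives "ibdhcj".

ibdhcj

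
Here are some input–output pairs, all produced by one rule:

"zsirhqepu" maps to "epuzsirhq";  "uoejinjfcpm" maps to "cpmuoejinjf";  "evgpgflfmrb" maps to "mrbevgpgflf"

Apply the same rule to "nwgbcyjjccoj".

cojnwgbcyjjc

The pattern: move the last 3 characters to the front (rotate right by 3).
So "nwgbcyjjccoj" becomes "cojnwgbcyjjc".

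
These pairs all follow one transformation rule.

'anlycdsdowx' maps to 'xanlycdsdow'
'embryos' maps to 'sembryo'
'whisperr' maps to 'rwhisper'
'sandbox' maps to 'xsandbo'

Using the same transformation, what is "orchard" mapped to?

The pattern: move the last character to the front.
For "orchard" the result is "dorchar".

dorchar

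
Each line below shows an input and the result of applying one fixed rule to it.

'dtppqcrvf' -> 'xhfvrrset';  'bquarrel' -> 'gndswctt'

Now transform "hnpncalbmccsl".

The pattern: move the last 2 characters to the front (rotate right by 2), then shift every letter 2 places forward in the alphabet (wrapping around).
Doing the same to "hnpncalbmccsl": "unjprpecndoee".

unjprpecndoee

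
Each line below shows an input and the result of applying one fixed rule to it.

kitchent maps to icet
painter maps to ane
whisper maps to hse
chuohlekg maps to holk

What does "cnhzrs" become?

Looking at the pairs, the operation is to keep every other character starting from the second (positions 2nd, 4th, 6th, ...).
So "cnhzrs" becomes "nzs".

nzs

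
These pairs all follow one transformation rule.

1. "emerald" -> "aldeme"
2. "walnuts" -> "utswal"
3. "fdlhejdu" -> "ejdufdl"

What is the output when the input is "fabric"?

icfab

The pattern: move the first 3 characters to the end (rotate left by 3), then delete the first character.
For "fabric" the result is "icfab".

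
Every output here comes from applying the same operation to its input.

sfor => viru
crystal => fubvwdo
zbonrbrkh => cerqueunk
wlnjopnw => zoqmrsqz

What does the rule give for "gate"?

jdwh

What's happening: shift every letter 3 places forward in the alphabet (wrapping around).
Applying that to "gate" gives "jdwh".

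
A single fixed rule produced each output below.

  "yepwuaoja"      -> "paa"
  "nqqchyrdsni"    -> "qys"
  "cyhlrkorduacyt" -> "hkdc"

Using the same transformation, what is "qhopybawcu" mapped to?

Each output is the input with this applied: keep one character in every 3, starting at position 3 (positions 3rd, 6th, 9th, ...).
"qhopybawcu" → "obc".

obc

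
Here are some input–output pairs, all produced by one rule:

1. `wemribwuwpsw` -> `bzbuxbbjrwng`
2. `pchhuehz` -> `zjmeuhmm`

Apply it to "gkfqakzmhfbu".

Each output is the input with this applied: swap the front and back halves of the string, then shift every letter 5 places forward in the alphabet (wrapping around).
So "gkfqakzmhfbu" becomes "ermkgzlpkvfp".

ermkgzlpkvfp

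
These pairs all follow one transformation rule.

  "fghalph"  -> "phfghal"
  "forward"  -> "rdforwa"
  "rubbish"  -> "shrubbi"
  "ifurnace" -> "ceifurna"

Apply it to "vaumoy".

oyvaum

Rule — move the last 2 characters to the front (rotate right by 2).
Doing the same to "vaumoy": "oyvaum".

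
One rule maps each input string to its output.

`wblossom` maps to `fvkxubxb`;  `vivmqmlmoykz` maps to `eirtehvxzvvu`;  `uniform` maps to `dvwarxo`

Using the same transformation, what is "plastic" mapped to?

Each output is the input with this applied: shift every letter 9 places forward in the alphabet (wrapping around), then take characters alternately from the front and the back (1st, last, 2nd, 2nd-last, ...).
Working it through for "plastic": intermediate "yujbcrl", final "ylurjcb".

ylurjcb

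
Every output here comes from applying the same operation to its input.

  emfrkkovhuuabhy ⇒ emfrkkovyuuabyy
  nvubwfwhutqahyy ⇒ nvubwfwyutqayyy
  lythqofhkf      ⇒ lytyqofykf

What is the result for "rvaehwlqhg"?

rvaeywlqyg

In each case the input is transformed by: replace every "h" with "y".
"rvaehwlqhg" → "rvaeywlqyg".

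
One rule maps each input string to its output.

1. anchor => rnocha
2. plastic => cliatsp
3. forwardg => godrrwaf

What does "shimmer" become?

rheimms

The pattern: take characters alternately from the front and the back (1st, last, 2nd, 2nd-last, ...), then move the first character to the end.
For "shimmer", step one produces "srheimm"; step two turns that into "rheimms".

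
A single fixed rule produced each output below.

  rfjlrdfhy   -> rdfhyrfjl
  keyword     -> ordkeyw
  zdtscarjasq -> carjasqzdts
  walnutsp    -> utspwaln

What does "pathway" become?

waypath

Looking at the pairs, the operation is to move the first character to the end, then move the first 3 characters to the end (rotate left by 3).
Starting from "pathway": after the first operation, "athwayp"; after the second, "waypath".
(Check on "walnutsp": → "alnutspw" → "utspwaln" ✓)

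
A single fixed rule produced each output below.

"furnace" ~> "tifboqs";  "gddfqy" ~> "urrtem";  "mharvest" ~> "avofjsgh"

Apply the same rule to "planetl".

Rule — shift every letter 12 places backward in the alphabet (wrapping around).
So "planetl" becomes "dzobshz".

dzobshz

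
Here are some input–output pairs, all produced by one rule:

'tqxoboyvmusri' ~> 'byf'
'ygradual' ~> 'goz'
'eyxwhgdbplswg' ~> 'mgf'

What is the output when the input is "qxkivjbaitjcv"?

The pattern: shift every letter 8 places forward in the alphabet (wrapping around), then keep only the first 3 characters.
So "qxkivjbaitjcv" becomes "yfs".

yfs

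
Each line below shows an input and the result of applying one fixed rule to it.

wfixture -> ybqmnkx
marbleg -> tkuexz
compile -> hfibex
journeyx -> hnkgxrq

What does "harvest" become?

Looking at the pairs, the operation is to delete the first character, then shift every letter 7 places backward in the alphabet (wrapping around).
Starting from "harvest": after the first operation, "arvest"; after the second, "tkoxlm".

tkoxlm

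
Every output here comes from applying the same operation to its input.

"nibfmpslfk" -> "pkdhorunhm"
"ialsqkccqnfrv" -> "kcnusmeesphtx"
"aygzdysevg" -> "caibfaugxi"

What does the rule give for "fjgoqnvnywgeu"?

Looking at the pairs, the operation is to shift every letter 2 places forward in the alphabet (wrapping around).
For "fjgoqnvnywgeu" the result is "hliqspxpayigw".

hliqspxpayigw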